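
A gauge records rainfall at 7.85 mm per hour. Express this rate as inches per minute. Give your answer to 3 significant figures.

7.85 mm/hour × 0.0393701 in/mm × 0.0166667 hour/minute = 0.00515 in/minute.

0.00515 in/minute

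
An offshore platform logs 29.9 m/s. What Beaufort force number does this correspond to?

29.9 m/s lies in the Beaufort 11 band (violent storm, 28.5–32.6 m/s).

Beaufort force 11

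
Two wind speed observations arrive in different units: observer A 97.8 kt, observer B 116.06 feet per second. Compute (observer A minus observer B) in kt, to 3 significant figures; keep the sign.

29.0 kt

observer B: 116.06 ft/s = 68.764 kt.
Difference: 97.800 − 68.764 = 29.0 kt.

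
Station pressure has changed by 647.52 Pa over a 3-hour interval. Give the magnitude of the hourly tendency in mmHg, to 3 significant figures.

1.62 mmHg per hour

647.52 Pa / 3 h × 0.00750062 mmHg/Pa = 1.62 mmHg/h.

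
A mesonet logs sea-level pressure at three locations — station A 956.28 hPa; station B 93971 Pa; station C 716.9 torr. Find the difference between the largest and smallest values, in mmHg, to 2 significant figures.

station A: 956.28 hPa = 717.27 mmHg.
station B: 93971 Pa = 704.84 mmHg.
Spread: 717.27 − 704.84 = 12 mmHg.

12 mmHg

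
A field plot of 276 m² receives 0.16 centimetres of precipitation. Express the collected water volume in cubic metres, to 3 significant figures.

0.442 cubic metres

Depth: 0.16 cm × 10 = 1.6 mm.
1 mm over 1 m² is 1 L, so volume = 1.6 × 276 = 441.6 L = 0.442 m³.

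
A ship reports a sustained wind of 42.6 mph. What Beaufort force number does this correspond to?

Beaufort force 8

42.6 mph = 19.0 m/s, which is Beaufort 8 (gale, 17.2–20.7 m/s).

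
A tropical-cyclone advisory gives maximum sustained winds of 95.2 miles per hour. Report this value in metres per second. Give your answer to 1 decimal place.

42.6 m/s

1 mph = 0.44704 m/s, so 95.2 × 0.44704 = 42.6 m/s.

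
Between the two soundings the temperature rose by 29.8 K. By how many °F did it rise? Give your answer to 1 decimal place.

53.6 °F

A change of 1 °C equals a change of 1.8 °F: Δ°F = 29.8 × 1.8 = 53.6 °F.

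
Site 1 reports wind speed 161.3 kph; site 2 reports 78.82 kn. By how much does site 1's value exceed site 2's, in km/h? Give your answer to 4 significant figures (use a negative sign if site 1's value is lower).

site 2: 78.82 kt = 145.9746 km/h.
Difference: 161.3000 − 145.9746 = 15.33 km/h.

15.33 km/h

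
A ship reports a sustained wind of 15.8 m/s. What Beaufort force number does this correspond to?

15.8 m/s lies in the Beaufort 7 band (near gale, 13.9–17.1 m/s).

Beaufort force 7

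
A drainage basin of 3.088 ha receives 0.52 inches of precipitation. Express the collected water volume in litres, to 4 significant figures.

407900 litres

Depth: 0.52 in × 25.4 = 13.208 mm.
Area: 3.088 ha = 30880 m².
1 mm over 1 m² is 1 L, so volume = 13.208 × 30880 = 407863.04 L ≈ 407900 L.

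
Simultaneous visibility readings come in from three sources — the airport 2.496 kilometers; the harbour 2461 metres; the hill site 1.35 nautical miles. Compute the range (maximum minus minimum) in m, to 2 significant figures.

39 m

the airport: 2.496 km = 2496.00 m.
the hill site: 1.35 nmi = 2500.20 m.
Spread: 2500.20 − 2461.00 = 39 m.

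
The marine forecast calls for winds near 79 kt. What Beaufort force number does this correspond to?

79 kt lies in the Beaufort 12 band (hurricane force, ≥64 kt).

Beaufort force 12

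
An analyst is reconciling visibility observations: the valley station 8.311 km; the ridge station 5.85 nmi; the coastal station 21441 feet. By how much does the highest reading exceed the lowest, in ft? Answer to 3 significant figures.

14100 ft

the valley station: 8.311 km = 27267.06 ft.
the ridge station: 5.85 nmi = 35545.28 ft.
Spread: 35545.28 − 21441.00 = 14100 ft.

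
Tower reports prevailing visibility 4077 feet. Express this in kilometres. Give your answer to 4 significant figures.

1 ft = 0.0003048 km, so 4077 × 0.0003048 = 1.243 km.

1.243 km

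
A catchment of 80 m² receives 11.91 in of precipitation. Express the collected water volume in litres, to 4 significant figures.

Depth: 11.91 in × 25.4 = 302.514 mm.
1 mm over 1 m² is 1 L, so volume = 302.514 × 80 = 24201.12 L ≈ 24200 L.

24200 litres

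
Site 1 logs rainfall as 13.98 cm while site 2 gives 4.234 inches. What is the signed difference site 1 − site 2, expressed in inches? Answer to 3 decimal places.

site 1: 13.98 cm = 5.50394 in.
Difference: 5.50394 − 4.23400 = 1.270 in.

1.270 in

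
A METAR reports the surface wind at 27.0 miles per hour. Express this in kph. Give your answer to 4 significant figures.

43.45 km/h

1 mph = 1.60934 km/h, so 27.0 × 1.60934 = 43.45 km/h.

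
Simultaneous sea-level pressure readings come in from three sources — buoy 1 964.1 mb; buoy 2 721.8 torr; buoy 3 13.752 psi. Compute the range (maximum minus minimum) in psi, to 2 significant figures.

buoy 1: 964.1 mb = 13.9831 psi.
buoy 2: 721.8 mmHg = 13.9573 psi.
Spread: 13.9831 − 13.7520 = 0.23 psi.

0.23 psi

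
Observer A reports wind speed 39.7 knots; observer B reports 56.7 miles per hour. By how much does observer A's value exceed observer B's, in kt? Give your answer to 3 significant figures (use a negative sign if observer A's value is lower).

-9.57 kt

observer B: 56.7 mph = 49.2710 kt.
Difference: 39.7000 − 49.2710 = -9.57 kt.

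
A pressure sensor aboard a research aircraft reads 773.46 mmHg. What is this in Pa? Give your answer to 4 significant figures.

103100 Pa

1 mmHg = 133.322 Pa, so 773.46 × 133.322 = 103100 Pa.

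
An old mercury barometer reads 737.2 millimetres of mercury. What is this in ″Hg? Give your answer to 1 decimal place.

29.0 inHg

1 mmHg = 0.0393701 inHg, so 737.2 × 0.0393701 = 29.0 inHg.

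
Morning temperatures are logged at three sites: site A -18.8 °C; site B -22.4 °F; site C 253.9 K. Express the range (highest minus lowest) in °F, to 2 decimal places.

site B: -22.4 °F = -30.222 °C.
site C: 253.9 K = -19.250 °C.
Spread: (-18.800) − (-30.222) = 11.422 °C = 20.56 °F.

20.56 °F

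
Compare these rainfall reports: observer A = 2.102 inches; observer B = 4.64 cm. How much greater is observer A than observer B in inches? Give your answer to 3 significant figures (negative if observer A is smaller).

observer B: 4.64 cm = 1.82677 in.
Difference: 2.10200 − 1.82677 = 0.275 in.

0.275 in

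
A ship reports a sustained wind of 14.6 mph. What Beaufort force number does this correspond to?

Beaufort force 4

14.6 mph = 6.5 m/s, which is Beaufort 4 (moderate breeze, 5.5–7.9 m/s).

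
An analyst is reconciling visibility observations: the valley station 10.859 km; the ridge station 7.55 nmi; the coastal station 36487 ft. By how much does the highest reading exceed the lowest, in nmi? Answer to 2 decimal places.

the valley station: 10.859 km = 5.8634 nmi.
the coastal station: 36487 ft = 6.0050 nmi.
Spread: 7.5500 − 5.8634 = 1.69 nmi.

1.69 nmi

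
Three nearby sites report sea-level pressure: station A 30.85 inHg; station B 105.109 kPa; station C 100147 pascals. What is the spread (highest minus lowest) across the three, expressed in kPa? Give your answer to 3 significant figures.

4.96 kPa

station A: 30.85 inHg = 104.4701 kPa.
station C: 100147 Pa = 100.1470 kPa.
Spread: 105.1090 − 100.1470 = 4.96 kPa.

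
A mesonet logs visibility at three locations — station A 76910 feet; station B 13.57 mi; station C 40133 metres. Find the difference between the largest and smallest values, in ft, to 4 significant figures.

station B: 13.57 SM = 71649.60 ft.
station C: 40133 m = 131669.95 ft.
Spread: 131669.95 − 71649.60 = 60020 ft.

60020 ft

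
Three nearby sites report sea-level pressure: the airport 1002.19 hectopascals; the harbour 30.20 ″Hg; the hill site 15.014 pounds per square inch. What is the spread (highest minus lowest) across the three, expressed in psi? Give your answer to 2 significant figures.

0.48 psi

the airport: 1002.19 hPa = 14.5355 psi.
the harbour: 30.20 inHg = 14.8329 psi.
Spread: 15.0140 − 14.5355 = 0.48 psi.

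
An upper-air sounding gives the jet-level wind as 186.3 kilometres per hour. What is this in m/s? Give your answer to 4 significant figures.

1 km/h = 0.277778 m/s, so 186.3 × 0.277778 = 51.75 m/s.

51.75 m/s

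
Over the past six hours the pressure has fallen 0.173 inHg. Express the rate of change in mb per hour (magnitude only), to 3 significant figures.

0.976 mb per hour

0.173 inHg / 6 h × 33.8639 mb/inHg = 0.976 mb/h.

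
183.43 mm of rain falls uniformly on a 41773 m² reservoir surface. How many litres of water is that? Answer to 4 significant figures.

1 mm over 1 m² is 1 L, so volume = 183.43 × 41773 = 7662421.4 L ≈ 7662000 L.

7662000 litres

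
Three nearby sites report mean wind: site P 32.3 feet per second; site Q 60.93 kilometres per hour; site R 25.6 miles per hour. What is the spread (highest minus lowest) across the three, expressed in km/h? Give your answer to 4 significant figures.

25.49 km/h

site P: 32.3 ft/s = 35.4421 km/h.
site R: 25.6 mph = 41.1992 km/h.
Spread: 60.9300 − 35.4421 = 25.49 km/h.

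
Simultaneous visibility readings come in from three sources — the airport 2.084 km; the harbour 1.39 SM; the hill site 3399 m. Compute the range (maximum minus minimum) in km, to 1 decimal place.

1.3 km

the harbour: 1.39 SM = 2.237 km.
the hill site: 3399 m = 3.399 km.
Spread: 3.399 − 2.084 = 1.3 km.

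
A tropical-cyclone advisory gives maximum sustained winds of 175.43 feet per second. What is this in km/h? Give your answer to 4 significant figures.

192.5 km/h

1 ft/s = 1.09728 km/h, so 175.43 × 1.09728 = 192.5 km/h.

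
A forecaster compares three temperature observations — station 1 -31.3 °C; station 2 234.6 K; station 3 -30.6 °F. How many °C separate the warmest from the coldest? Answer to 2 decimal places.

station 2: 234.6 K = -38.550 °C.
station 3: -30.6 °F = -34.778 °C.
Spread: (-31.300) − (-38.550) = 7.250 °C.

7.25 °C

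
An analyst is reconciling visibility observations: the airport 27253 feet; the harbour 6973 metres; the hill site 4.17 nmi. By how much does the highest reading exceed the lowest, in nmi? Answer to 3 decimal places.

0.720 nmi

the airport: 27253 ft = 4.48527 nmi.
the harbour: 6973 m = 3.76512 nmi.
Spread: 4.48527 − 3.76512 = 0.720 nmi.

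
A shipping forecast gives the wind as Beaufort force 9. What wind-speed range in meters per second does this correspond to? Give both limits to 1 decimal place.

20.8 to 24.4 m/s

Beaufort 9 (strong gale) spans 20.8–24.4 m/s.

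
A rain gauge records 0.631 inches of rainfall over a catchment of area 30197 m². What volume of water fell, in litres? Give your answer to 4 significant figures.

484000 litres

Depth: 0.631 in × 25.4 = 16.0274 mm.
1 mm over 1 m² is 1 L, so volume = 16.0274 × 30197 = 483979.4 L ≈ 484000 L.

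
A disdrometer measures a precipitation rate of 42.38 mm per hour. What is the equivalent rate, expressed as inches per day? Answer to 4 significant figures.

40.04 in/day

42.38 mm/hour × 0.0393701 in/mm × 24 hour/day = 40.04 in/day.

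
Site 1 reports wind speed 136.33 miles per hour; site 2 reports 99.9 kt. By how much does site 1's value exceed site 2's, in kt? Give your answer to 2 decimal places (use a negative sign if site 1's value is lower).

site 1: 136.33 mph = 118.4675 kt.
Difference: 118.4675 − 99.9000 = 18.57 kt.

18.57 kt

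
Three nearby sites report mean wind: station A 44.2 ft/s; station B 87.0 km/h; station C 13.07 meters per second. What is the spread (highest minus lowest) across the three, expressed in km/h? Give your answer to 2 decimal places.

station A: 44.2 ft/s = 48.4998 km/h.
station C: 13.07 m/s = 47.0520 km/h.
Spread: 87.0000 − 47.0520 = 39.95 km/h.

39.95 km/h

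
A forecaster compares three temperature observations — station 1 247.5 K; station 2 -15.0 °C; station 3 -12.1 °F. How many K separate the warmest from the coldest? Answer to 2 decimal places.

10.65 K

station 1: 247.5 K = -25.650 °C.
station 3: -12.1 °F = -24.500 °C.
Spread: (-15.000) − (-25.650) = 10.650 °C.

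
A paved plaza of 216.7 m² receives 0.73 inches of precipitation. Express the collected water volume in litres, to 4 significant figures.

Depth: 0.73 in × 25.4 = 18.542 mm.
1 mm over 1 m² is 1 L, so volume = 18.542 × 216.7 = 4018.0514 L ≈ 4018 L.

4018 litres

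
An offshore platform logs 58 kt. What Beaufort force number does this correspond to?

Beaufort force 11

58 kt lies in the Beaufort 11 band (violent storm, 56–63 kt).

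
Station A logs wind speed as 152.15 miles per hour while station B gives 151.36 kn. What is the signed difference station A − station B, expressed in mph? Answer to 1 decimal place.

station B: 151.36 kt = 174.182 mph.
Difference: 152.150 − 174.182 = -22.0 mph.

-22.0 mph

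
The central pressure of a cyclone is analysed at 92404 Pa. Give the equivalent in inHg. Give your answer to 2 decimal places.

1 Pa = 0.0002953 inHg, so 92404 × 0.0002953 = 27.29 inHg.

27.29 inHg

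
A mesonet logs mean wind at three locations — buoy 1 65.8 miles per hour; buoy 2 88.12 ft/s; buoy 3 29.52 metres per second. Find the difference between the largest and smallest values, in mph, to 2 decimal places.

buoy 2: 88.12 ft/s = 60.0818 mph.
buoy 3: 29.52 m/s = 66.0344 mph.
Spread: 66.0344 − 60.0818 = 5.95 mph.

5.95 mph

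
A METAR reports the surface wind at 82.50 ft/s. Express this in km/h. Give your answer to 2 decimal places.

90.53 km/h

1 ft/s = 1.09728 km/h, so 82.50 × 1.09728 = 90.53 km/h.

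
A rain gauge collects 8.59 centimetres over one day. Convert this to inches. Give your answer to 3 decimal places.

3.382 in

1 cm = 0.393701 in, so 8.59 × 0.393701 = 3.382 in.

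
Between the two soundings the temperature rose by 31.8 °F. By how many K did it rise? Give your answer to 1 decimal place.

17.7 K

Converting a difference, only the 9/5 scale factor applies: ΔK = 31.8 × 0.5556 = 17.7 K.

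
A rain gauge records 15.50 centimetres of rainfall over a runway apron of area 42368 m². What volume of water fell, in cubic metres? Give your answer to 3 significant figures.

6570 cubic metres

Depth: 15.50 cm × 10 = 155 mm.
1 mm over 1 m² is 1 L, so volume = 155 × 42368 = 6567040 L = 6570 m³.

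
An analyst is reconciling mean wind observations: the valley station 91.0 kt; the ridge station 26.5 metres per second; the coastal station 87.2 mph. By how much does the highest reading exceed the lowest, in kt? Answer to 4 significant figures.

39.49 kt

the ridge station: 26.5 m/s = 51.5119 kt.
the coastal station: 87.2 mph = 75.7747 kt.
Spread: 91.0000 − 51.5119 = 39.49 kt.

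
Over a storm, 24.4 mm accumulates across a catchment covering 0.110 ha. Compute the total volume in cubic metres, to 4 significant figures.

26.84 cubic metres

Area: 0.110 ha = 1100 m².
1 mm over 1 m² is 1 L, so volume = 24.4 × 1100 = 26840 L = 26.84 m³.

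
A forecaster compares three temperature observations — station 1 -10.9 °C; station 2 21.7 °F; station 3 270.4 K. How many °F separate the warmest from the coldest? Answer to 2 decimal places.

station 2: 21.7 °F = -5.722 °C.
station 3: 270.4 K = -2.750 °C.
Spread: (-2.750) − (-10.900) = 8.150 °C = 14.67 °F.

14.67 °F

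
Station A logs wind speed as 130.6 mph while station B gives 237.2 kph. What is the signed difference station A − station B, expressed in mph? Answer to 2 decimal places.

station B: 237.2 km/h = 147.3892 mph.
Difference: 130.6000 − 147.3892 = -16.79 mph.

-16.79 mph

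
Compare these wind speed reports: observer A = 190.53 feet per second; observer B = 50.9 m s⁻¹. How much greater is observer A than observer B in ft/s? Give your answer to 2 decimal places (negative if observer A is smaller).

observer B: 50.9 m/s = 166.9948 ft/s.
Difference: 190.5300 − 166.9948 = 23.54 ft/s.

23.54 ft/s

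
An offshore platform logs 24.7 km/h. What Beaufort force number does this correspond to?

24.7 km/h = 6.9 m/s, which is Beaufort 4 (moderate breeze, 5.5–7.9 m/s).

Beaufort force 4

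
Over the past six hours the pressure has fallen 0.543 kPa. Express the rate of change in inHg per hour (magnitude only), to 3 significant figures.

0.543 kPa / 6 h × 0.2953 inHg/kPa = 0.0267 inHg/h.

0.0267 inHg per hour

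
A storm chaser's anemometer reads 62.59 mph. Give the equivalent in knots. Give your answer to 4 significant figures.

54.39 kt

1 mph = 0.868976 kt, so 62.59 × 0.868976 = 54.39 kt.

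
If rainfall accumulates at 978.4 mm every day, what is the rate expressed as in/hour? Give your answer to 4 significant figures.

978.4 mm/day × 0.0393701 in/mm × 0.0416667 day/hour = 1.605 in/hour.

1.605 in/hour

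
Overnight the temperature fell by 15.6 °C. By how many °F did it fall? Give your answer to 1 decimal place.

A change of 1 °C equals a change of 1.8 °F: Δ°F = 15.6 × 1.8 = 28.1 °F.

28.1 °F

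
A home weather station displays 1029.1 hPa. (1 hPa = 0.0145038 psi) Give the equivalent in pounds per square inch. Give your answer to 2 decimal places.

1 hPa = 0.0145038 psi, so 1029.1 × 0.0145038 = 14.93 psi.

14.93 psi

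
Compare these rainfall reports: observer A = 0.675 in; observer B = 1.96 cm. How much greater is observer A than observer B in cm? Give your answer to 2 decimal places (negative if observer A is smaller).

observer A: 0.675 in = 1.7145 cm.
Difference: 1.7145 − 1.9600 = -0.25 cm.

-0.25 cm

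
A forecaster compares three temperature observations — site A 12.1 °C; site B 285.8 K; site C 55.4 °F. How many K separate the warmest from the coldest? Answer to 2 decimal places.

site B: 285.8 K = 12.650 °C.
site C: 55.4 °F = 13.000 °C.
Spread: 13.000 − 12.100 = 0.900 °C.

0.90 K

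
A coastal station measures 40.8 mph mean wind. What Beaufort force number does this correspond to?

Beaufort force 8

40.8 mph = 18.2 m/s, which is Beaufort 8 (gale, 17.2–20.7 m/s).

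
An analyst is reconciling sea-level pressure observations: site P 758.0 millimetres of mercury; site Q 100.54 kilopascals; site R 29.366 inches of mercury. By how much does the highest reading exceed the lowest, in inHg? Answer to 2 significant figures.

0.48 inHg

site P: 758.0 mmHg = 29.8425 inHg.
site Q: 100.54 kPa = 29.6894 inHg.
Spread: 29.8425 − 29.3660 = 0.48 inHg.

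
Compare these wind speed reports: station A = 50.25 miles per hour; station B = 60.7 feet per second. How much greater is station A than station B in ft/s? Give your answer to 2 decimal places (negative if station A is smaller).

13.00 ft/s

station A: 50.25 mph = 73.7000 ft/s.
Difference: 73.7000 − 60.7000 = 13.00 ft/s.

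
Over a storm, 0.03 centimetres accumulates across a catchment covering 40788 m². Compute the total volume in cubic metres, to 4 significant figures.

Depth: 0.03 cm × 10 = 0.3 mm.
1 mm over 1 m² is 1 L, so volume = 0.3 × 40788 = 12236.4 L = 12.24 m³.

12.24 cubic metres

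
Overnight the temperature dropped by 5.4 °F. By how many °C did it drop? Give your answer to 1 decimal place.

Converting a difference, only the 9/5 scale factor applies: Δ°C = 5.4 × 0.5556 = 3.0 °C.

3.0 °C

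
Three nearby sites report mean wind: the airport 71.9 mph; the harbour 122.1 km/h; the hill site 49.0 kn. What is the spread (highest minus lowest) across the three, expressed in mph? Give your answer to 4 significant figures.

19.48 mph

the harbour: 122.1 km/h = 75.8694 mph.
the hill site: 49.0 kt = 56.3882 mph.
Spread: 75.8694 − 56.3882 = 19.48 mph.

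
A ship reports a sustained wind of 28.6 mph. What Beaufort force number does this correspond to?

Beaufort force 6

28.6 mph = 12.8 m/s, which is Beaufort 6 (strong breeze, 10.8–13.8 m/s).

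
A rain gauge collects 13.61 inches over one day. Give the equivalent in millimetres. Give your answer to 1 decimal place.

345.7 mm

1 in = 25.4 mm, so 13.61 × 25.4 = 345.7 mm.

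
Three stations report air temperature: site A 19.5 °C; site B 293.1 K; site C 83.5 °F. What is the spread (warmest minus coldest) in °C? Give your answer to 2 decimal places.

site B: 293.1 K = 19.950 °C.
site C: 83.5 °F = 28.611 °C.
Spread: 28.611 − 19.500 = 9.111 °C.

9.11 °C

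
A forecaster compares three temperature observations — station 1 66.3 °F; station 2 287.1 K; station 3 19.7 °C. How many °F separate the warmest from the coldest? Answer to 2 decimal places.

10.35 °F

station 1: 66.3 °F = 19.056 °C.
station 2: 287.1 K = 13.950 °C.
Spread: 19.700 − 13.950 = 5.750 °C = 10.35 °F.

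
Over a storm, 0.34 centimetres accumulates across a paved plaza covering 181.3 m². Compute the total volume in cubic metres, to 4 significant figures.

0.6164 cubic metres

Depth: 0.34 cm × 10 = 3.4 mm.
1 mm over 1 m² is 1 L, so volume = 3.4 × 181.3 = 616.42 L = 0.6164 m³.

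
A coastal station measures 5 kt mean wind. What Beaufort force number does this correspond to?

5 kt lies in the Beaufort 2 band (light breeze, 4–6 kt).

Beaufort force 2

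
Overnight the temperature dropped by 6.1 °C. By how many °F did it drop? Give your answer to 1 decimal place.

11.0 °F

For a temperature change the 32° offset cancels: Δ°F = 6.1 × 1.8 = 11.0 °F.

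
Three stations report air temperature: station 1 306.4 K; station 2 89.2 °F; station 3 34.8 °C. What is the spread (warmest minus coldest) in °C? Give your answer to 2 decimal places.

station 1: 306.4 K = 33.250 °C.
station 2: 89.2 °F = 31.778 °C.
Spread: 34.800 − 31.778 = 3.022 °C.

3.02 °C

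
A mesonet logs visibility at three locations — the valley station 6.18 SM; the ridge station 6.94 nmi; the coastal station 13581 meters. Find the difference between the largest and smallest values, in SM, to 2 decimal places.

2.26 SM

the ridge station: 6.94 nmi = 7.9864 SM.
the coastal station: 13581 m = 8.4388 SM.
Spread: 8.4388 − 6.1800 = 2.26 SM.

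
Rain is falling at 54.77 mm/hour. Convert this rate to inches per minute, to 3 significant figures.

0.0359 in/minute

54.77 mm/hour × 0.0393701 in/mm × 0.0166667 hour/minute = 0.0359 in/minute.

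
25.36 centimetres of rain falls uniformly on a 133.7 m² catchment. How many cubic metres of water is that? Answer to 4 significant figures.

33.91 cubic metres

Depth: 25.36 cm × 10 = 253.6 mm.
1 mm over 1 m² is 1 L, so volume = 253.6 × 133.7 = 33906.32 L = 33.91 m³.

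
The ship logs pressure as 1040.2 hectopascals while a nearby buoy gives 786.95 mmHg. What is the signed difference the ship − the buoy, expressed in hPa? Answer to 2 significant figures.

-9.0 hPa

the buoy: 786.95 mmHg = 1049.181 hPa.
Difference: 1040.200 − 1049.181 = -9.0 hPa.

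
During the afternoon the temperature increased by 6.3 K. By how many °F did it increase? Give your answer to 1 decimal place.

11.3 °F

For a temperature change the 32° offset cancels: Δ°F = 6.3 × 1.8 = 11.3 °F.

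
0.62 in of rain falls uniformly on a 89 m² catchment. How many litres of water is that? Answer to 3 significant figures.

Depth: 0.62 in × 25.4 = 15.748 mm.
1 mm over 1 m² is 1 L, so volume = 15.748 × 89 = 1401.572 L ≈ 1400 L.

1400 litres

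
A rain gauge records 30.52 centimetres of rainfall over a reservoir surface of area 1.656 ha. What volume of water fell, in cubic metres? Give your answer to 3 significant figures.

5050 cubic metres

Depth: 30.52 cm × 10 = 305.2 mm.
Area: 1.656 ha = 16560 m².
1 mm over 1 m² is 1 L, so volume = 305.2 × 16560 = 5054112 L = 5050 m³.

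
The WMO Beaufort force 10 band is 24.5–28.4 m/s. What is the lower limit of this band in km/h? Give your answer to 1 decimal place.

88.2 km/h

24.5–28.4 m/s × 3.6 = 88.2–102.2 km/h.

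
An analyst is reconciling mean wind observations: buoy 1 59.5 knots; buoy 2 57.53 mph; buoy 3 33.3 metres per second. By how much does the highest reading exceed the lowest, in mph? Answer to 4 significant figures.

buoy 1: 59.5 kt = 68.4714 mph.
buoy 3: 33.3 m/s = 74.4900 mph.
Spread: 74.4900 − 57.5300 = 16.96 mph.

16.96 mph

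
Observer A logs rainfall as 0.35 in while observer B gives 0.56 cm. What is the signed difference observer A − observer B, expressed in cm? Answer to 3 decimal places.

0.329 cm

observer A: 0.35 in = 0.88900 cm.
Difference: 0.88900 − 0.56000 = 0.329 cm.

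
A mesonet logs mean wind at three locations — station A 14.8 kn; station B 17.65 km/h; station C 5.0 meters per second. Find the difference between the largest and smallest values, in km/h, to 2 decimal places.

9.76 km/h

station A: 14.8 kt = 27.4096 km/h.
station C: 5.0 m/s = 18.0000 km/h.
Spread: 27.4096 − 17.6500 = 9.76 km/h.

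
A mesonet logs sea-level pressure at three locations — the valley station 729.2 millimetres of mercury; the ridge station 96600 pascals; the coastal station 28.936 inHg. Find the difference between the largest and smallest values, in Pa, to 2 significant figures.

1400 Pa

the valley station: 729.2 mmHg = 97218.68 Pa.
the coastal station: 28.936 inHg = 97988.55 Pa.
Spread: 97988.55 − 96600.00 = 1400 Pa.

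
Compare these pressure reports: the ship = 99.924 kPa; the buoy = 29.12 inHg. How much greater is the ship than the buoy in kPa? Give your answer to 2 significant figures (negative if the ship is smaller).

the buoy: 29.12 inHg = 98.612 kPa.
Difference: 99.924 − 98.612 = 1.3 kPa.

1.3 kPa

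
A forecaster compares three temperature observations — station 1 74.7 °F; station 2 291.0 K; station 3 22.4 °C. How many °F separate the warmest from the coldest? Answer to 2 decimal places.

10.57 °F

station 1: 74.7 °F = 23.722 °C.
station 2: 291.0 K = 17.850 °C.
Spread: 23.722 − 17.850 = 5.872 °C = 10.57 °F.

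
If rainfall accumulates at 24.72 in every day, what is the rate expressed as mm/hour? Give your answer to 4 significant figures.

24.72 in/day × 25.4 mm/in × 0.0416667 day/hour = 26.16 mm/hour.

26.16 mm/hour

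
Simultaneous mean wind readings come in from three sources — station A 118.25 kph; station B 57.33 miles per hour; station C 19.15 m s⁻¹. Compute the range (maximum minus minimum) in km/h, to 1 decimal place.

49.3 km/h

station B: 57.33 mph = 92.264 km/h.
station C: 19.15 m/s = 68.940 km/h.
Spread: 118.250 − 68.940 = 49.3 km/h.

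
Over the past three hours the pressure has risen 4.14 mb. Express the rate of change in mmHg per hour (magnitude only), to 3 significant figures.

1.04 mmHg per hour

4.14 mb / 3 h × 0.750062 mmHg/mb = 1.04 mmHg/h.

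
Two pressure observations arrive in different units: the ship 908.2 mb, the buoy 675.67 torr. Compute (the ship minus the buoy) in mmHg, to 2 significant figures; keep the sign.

the ship: 908.2 mb = 681.206 mmHg.
Difference: 681.206 − 675.670 = 5.5 mmHg.

5.5 mmHg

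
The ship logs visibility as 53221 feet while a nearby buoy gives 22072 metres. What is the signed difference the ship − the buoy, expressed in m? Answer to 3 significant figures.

the ship: 53221 ft = 16221.76 m.
Difference: 16221.76 − 22072.00 = -5850 m.

-5850 m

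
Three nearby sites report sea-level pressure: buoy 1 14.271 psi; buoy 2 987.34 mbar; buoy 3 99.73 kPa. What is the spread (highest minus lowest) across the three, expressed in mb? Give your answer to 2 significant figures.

buoy 1: 14.271 psi = 983.95 mb.
buoy 3: 99.73 kPa = 997.30 mb.
Spread: 997.30 − 983.95 = 13 mb.

13 mb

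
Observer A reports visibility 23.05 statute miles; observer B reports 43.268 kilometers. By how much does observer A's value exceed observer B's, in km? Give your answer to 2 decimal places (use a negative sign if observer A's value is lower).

-6.17 km

observer A: 23.05 SM = 37.0954 km.
Difference: 37.0954 − 43.2680 = -6.17 km.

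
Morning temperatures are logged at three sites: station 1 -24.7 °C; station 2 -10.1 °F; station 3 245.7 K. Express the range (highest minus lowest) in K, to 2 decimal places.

4.06 K

station 2: -10.1 °F = -23.389 °C.
station 3: 245.7 K = -27.450 °C.
Spread: (-23.389) − (-27.450) = 4.061 °C.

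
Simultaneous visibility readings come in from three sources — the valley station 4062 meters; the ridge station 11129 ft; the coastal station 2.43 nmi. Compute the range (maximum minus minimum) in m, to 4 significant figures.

1108 m

the ridge station: 11129 ft = 3392.12 m.
the coastal station: 2.43 nmi = 4500.36 m.
Spread: 4500.36 − 3392.12 = 1108 m.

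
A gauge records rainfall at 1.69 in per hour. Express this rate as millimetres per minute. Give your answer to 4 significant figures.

1.69 in/hour × 25.4 mm/in × 0.0166667 hour/minute = 0.7154 mm/minute.

0.7154 mm/minute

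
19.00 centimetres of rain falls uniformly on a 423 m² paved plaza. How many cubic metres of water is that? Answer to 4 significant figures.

Depth: 19.00 cm × 10 = 190 mm.
1 mm over 1 m² is 1 L, so volume = 190 × 423 = 80370 L = 80.37 m³.

80.37 cubic metres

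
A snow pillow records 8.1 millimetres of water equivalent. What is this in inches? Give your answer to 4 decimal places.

0.3189 in

1 mm = 0.0393701 in, so 8.1 × 0.0393701 = 0.3189 in.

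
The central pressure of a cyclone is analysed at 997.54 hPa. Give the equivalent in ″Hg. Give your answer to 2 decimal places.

1 hPa = 0.02953 inHg, so 997.54 × 0.02953 = 29.46 inHg.

29.46 inHg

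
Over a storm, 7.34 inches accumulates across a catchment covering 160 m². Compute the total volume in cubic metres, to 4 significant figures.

29.83 cubic metres

Depth: 7.34 in × 25.4 = 186.436 mm.
1 mm over 1 m² is 1 L, so volume = 186.436 × 160 = 29829.76 L = 29.83 m³.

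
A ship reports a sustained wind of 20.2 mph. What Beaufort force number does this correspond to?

Beaufort force 5

20.2 mph = 9.0 m/s, which is Beaufort 5 (fresh breeze, 8.0–10.7 m/s).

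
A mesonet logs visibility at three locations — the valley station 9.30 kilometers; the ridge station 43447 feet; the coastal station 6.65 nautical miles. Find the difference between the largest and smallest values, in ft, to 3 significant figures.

the valley station: 9.30 km = 30511.81 ft.
the coastal station: 6.65 nmi = 40406.17 ft.
Spread: 43447.00 − 30511.81 = 12900 ft.

12900 ft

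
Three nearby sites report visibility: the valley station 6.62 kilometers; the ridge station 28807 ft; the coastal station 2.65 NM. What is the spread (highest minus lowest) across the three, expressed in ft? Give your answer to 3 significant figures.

the valley station: 6.62 km = 21719.16 ft.
the coastal station: 2.65 nmi = 16101.71 ft.
Spread: 28807.00 − 16101.71 = 12700 ft.

12700 ft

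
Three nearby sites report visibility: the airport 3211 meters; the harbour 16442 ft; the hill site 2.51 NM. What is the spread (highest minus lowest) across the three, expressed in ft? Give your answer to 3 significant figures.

the airport: 3211 m = 10534.78 ft.
the hill site: 2.51 nmi = 15251.05 ft.
Spread: 16442.00 − 10534.78 = 5910 ft.

5910 ft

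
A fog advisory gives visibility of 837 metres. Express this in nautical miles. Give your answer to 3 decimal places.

1 m = 0.000539957 nmi, so 837 × 0.000539957 = 0.452 nmi.

0.452 nmi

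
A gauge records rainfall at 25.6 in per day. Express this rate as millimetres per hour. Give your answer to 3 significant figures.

25.6 in/day × 25.4 mm/in × 0.0416667 day/hour = 27.1 mm/hour.

27.1 mm/hour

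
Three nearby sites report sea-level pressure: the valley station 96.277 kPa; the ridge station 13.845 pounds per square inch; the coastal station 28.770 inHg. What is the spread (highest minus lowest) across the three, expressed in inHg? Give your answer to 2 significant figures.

the valley station: 96.277 kPa = 28.4306 inHg.
the ridge station: 13.845 psi = 28.1887 inHg.
Spread: 28.7700 − 28.1887 = 0.58 inHg.

0.58 inHg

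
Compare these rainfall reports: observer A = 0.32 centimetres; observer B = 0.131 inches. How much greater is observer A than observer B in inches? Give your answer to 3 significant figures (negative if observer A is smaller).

-0.00502 in

observer A: 0.32 cm = 0.1259843 in.
Difference: 0.1259843 − 0.1310000 = -0.00502 in.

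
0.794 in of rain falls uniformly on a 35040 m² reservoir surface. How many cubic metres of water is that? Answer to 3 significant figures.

Depth: 0.794 in × 25.4 = 20.1676 mm.
1 mm over 1 m² is 1 L, so volume = 20.1676 × 35040 = 706672.7 L = 707 m³.

707 cubic metres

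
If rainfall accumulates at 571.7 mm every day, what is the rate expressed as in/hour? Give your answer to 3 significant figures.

0.938 in/hour

571.7 mm/day × 0.0393701 in/mm × 0.0416667 day/hour = 0.938 in/hour.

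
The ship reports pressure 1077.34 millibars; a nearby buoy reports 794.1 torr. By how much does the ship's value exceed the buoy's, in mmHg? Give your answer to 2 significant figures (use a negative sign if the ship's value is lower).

the ship: 1077.34 mb = 808.07 mmHg.
Difference: 808.07 − 794.10 = 14 mmHg.

14 mmHg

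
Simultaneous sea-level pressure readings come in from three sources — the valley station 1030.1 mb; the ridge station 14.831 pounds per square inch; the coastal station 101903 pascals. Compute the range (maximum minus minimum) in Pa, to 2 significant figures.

the valley station: 1030.1 mb = 103010.00 Pa.
the ridge station: 14.831 psi = 102256.15 Pa.
Spread: 103010.00 − 101903.00 = 1100 Pa.

1100 Pa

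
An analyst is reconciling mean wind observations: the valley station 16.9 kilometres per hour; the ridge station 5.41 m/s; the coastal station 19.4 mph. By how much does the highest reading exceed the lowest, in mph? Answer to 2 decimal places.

the valley station: 16.9 km/h = 10.5012 mph.
the ridge station: 5.41 m/s = 12.1018 mph.
Spread: 19.4000 − 10.5012 = 8.90 mph.

8.90 mph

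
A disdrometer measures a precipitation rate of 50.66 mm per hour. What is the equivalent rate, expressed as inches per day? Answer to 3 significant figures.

47.9 in/day

50.66 mm/hour × 0.0393701 in/mm × 24 hour/day = 47.9 in/day.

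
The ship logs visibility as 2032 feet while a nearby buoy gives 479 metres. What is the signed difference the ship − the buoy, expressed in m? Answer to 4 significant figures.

140.4 m

the ship: 2032 ft = 619.354 m.
Difference: 619.354 − 479.000 = 140.4 m.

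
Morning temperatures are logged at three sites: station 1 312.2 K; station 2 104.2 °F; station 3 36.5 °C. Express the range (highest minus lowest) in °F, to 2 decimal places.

station 1: 312.2 K = 39.050 °C.
station 2: 104.2 °F = 40.111 °C.
Spread: 40.111 − 36.500 = 3.611 °C = 6.50 °F.

6.50 °F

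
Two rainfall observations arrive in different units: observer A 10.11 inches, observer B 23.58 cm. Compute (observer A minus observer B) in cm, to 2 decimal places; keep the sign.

observer A: 10.11 in = 25.6794 cm.
Difference: 25.6794 − 23.5800 = 2.10 cm.

2.10 cm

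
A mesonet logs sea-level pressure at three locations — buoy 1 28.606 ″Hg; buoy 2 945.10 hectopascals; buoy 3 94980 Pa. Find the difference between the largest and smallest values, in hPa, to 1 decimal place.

23.6 hPa

buoy 1: 28.606 inHg = 968.710 hPa.
buoy 3: 94980 Pa = 949.800 hPa.
Spread: 968.710 − 945.100 = 23.6 hPa.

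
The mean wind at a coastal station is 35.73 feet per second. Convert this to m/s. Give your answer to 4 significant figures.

10.89 m/s

1 ft/s = 0.3048 m/s, so 35.73 × 0.3048 = 10.89 m/s.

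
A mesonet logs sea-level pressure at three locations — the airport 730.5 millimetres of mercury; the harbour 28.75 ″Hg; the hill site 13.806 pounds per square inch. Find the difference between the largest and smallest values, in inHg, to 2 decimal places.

the airport: 730.5 mmHg = 28.7598 inHg.
the hill site: 13.806 psi = 28.1093 inHg.
Spread: 28.7598 − 28.1093 = 0.65 inHg.

0.65 inHg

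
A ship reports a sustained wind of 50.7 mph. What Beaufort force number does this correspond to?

Beaufort force 9

50.7 mph = 22.7 m/s, which is Beaufort 9 (strong gale, 20.8–24.4 m/s).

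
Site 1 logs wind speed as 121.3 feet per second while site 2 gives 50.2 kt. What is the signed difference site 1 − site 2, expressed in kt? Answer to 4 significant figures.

21.67 kt

site 1: 121.3 ft/s = 71.8683 kt.
Difference: 71.8683 − 50.2000 = 21.67 kt.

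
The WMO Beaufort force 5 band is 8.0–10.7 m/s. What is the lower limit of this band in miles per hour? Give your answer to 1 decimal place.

17.9 mph

8.0–10.7 m/s × 2.237 = 17.9–23.9 mph.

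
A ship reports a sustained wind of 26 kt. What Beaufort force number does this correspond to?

26 kt lies in the Beaufort 6 band (strong breeze, 22–27 kt).

Beaufort force 6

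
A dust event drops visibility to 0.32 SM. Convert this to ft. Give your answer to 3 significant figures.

1690 ft

1 SM = 5280 ft, so 0.32 × 5280 = 1690 ft.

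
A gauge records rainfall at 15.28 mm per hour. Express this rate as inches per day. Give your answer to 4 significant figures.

14.44 in/day

15.28 mm/hour × 0.0393701 in/mm × 24 hour/day = 14.44 in/day.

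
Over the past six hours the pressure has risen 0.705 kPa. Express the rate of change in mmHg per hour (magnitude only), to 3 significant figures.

0.705 kPa / 6 h × 7.50062 mmHg/kPa = 0.881 mmHg/h.

0.881 mmHg per hour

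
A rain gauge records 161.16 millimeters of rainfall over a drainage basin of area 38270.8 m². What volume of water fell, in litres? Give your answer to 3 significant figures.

6170000 litres

1 mm over 1 m² is 1 L, so volume = 161.16 × 38270.8 = 6167722.1 L ≈ 6170000 L.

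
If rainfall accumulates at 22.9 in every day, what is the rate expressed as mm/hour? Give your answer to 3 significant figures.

24.2 mm/hour

22.9 in/day × 25.4 mm/in × 0.0416667 day/hour = 24.2 mm/hour.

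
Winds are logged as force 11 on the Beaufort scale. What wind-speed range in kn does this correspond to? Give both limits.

Beaufort 11 (violent storm) spans 56–63 knots.

56 to 63 kt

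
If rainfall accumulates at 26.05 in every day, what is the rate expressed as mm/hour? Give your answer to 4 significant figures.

26.05 in/day × 25.4 mm/in × 0.0416667 day/hour = 27.57 mm/hour.

27.57 mm/hour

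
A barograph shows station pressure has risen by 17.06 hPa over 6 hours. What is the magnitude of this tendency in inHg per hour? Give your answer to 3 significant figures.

17.06 hPa / 6 h × 0.02953 inHg/hPa = 0.0840 inHg/h.

0.0840 inHg per hour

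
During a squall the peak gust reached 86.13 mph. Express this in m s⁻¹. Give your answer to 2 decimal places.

38.50 m/s

1 mph = 0.44704 m/s, so 86.13 × 0.44704 = 38.50 m/s.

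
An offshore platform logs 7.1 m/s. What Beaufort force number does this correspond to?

7.1 m/s lies in the Beaufort 4 band (moderate breeze, 5.5–7.9 m/s).

Beaufort force 4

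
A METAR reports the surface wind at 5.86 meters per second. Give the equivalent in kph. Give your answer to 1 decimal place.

1 m/s = 3.6 km/h, so 5.86 × 3.6 = 21.1 km/h.

21.1 km/h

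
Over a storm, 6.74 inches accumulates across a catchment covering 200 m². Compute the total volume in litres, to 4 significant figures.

34240 litres

Depth: 6.74 in × 25.4 = 171.196 mm.
1 mm over 1 m² is 1 L, so volume = 171.196 × 200 = 34239.2 L ≈ 34240 L.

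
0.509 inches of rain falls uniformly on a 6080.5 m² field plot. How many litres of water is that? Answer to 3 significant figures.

78600 litres

Depth: 0.509 in × 25.4 = 12.9286 mm.
1 mm over 1 m² is 1 L, so volume = 12.9286 × 6080.5 = 78612.352 L ≈ 78600 L.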